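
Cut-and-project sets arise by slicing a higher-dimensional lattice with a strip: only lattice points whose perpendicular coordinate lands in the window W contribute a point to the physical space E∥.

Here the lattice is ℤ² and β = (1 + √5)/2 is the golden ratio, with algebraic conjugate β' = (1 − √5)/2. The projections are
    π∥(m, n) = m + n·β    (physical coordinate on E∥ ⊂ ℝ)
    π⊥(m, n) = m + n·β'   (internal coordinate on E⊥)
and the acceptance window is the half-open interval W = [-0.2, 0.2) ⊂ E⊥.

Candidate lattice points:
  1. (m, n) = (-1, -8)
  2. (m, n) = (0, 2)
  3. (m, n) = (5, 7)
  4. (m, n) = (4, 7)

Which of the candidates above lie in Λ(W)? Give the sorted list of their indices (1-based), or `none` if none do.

none

β' = (1−√5)/2 ≈ -0.6180.
[1] lift (-1,-8): star map gives 3.9443; window check -0.2 ≤ 3.9443 < 0.2 is false → out
[2] lift (0,2): star map gives -1.2361; window check -0.2 ≤ -1.2361 < 0.2 is false → out
[3] lift (5,7): star map gives 0.6738; window check -0.2 ≤ 0.6738 < 0.2 is false → out
[4] lift (4,7): star map gives -0.3262; window check -0.2 ≤ -0.3262 < 0.2 is false → out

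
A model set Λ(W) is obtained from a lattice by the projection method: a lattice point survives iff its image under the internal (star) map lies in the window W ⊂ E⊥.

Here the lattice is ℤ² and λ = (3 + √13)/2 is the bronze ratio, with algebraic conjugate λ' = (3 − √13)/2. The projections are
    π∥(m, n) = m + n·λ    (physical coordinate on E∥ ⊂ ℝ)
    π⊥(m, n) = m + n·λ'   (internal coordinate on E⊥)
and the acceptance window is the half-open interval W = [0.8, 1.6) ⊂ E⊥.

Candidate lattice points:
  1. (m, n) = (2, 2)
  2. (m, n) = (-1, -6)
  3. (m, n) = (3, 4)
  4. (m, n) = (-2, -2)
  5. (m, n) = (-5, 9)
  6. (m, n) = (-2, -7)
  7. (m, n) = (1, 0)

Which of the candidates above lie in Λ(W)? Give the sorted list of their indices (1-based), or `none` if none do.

1, 2, 7

Compute λ' = (3−√13)/2 = -0.302776, so π⊥(m,n) = m -0.302776·n.
candidate 1: (m,n)=(2,2) → π∥ = 2+2·λ ≈ 8.605551, π⊥ = 2+2·λ' ≈ 1.394449 ∈ [0.8, 1.6) ⇒ IN Λ
candidate 2: (m,n)=(-1,-6) → π∥ = -1-6·λ ≈ -20.816654, π⊥ = -1-6·λ' ≈ 0.816654 ∈ [0.8, 1.6) ⇒ IN Λ
candidate 3: (m,n)=(3,4) → π∥ = 3+4·λ ≈ 16.211103, π⊥ = 3+4·λ' ≈ 1.788897 ∉ [0.8, 1.6) ⇒ out
candidate 4: (m,n)=(-2,-2) → π∥ = -2-2·λ ≈ -8.605551, π⊥ = -2-2·λ' ≈ -1.394449 ∉ [0.8, 1.6) ⇒ out
candidate 5: (m,n)=(-5,9) → π∥ = -5+9·λ ≈ 24.724981, π⊥ = -5+9·λ' ≈ -7.724981 ∉ [0.8, 1.6) ⇒ out
candidate 6: (m,n)=(-2,-7) → π∥ = -2-7·λ ≈ -25.119429, π⊥ = -2-7·λ' ≈ 0.119429 ∉ [0.8, 1.6) ⇒ out
candidate 7: (m,n)=(1,0) → π∥ = 1+0·λ ≈ 1.000000, π⊥ = 1+0·λ' ≈ 1.000000 ∈ [0.8, 1.6) ⇒ IN Λ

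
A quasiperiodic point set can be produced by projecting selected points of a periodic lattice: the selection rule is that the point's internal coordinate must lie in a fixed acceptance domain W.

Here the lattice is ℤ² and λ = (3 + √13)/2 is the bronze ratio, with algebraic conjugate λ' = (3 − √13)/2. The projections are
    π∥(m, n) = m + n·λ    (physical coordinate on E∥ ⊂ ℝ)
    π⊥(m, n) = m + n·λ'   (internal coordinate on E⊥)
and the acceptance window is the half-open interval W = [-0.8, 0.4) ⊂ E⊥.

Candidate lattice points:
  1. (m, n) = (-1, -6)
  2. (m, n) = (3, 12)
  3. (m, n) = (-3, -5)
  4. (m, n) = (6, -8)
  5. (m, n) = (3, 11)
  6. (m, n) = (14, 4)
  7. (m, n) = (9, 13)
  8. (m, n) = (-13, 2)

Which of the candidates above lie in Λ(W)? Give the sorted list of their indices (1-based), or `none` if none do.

2, 5

λ' = (3−√13)/2 ≈ -0.30278.
#1 (-1,-6): internal coord -1 + (-6)·λ' = +0.81665; +0.81665 ∉ [-0.8, 0.4) → out
#2 (3,12): internal coord 3 + (12)·λ' = -0.63331; -0.63331 ∈ [-0.8, 0.4) → IN Λ
#3 (-3,-5): internal coord -3 + (-5)·λ' = -1.48612; -1.48612 ∉ [-0.8, 0.4) → out
#4 (6,-8): internal coord 6 + (-8)·λ' = +8.42221; +8.42221 ∉ [-0.8, 0.4) → out
#5 (3,11): internal coord 3 + (11)·λ' = -0.33053; -0.33053 ∈ [-0.8, 0.4) → IN Λ
#6 (14,4): internal coord 14 + (4)·λ' = +12.78890; +12.78890 ∉ [-0.8, 0.4) → out
#7 (9,13): internal coord 9 + (13)·λ' = +5.06392; +5.06392 ∉ [-0.8, 0.4) → out
#8 (-13,2): internal coord -13 + (2)·λ' = -13.60555; -13.60555 ∉ [-0.8, 0.4) → out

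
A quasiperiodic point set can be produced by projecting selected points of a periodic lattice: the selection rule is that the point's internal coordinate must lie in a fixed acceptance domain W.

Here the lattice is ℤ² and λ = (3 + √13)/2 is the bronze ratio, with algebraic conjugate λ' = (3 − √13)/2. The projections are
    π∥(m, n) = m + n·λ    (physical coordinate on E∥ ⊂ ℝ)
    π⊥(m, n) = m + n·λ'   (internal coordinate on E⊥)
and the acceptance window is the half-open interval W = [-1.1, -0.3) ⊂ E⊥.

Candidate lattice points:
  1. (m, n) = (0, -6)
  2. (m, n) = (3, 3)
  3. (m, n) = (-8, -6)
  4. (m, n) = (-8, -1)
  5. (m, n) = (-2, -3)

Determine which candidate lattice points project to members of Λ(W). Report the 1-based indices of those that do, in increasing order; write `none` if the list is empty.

5

λ' = (3−√13)/2 ≈ -0.302776.
[1] lift (0,-6): star map gives 1.816654; window check -1.1 ≤ 1.816654 < -0.3 is false → out
[2] lift (3,3): star map gives 2.091673; window check -1.1 ≤ 2.091673 < -0.3 is false → out
[3] lift (-8,-6): star map gives -6.183346; window check -1.1 ≤ -6.183346 < -0.3 is false → out
[4] lift (-8,-1): star map gives -7.697224; window check -1.1 ≤ -7.697224 < -0.3 is false → out
[5] lift (-2,-3): star map gives -1.091673; window check -1.1 ≤ -1.091673 < -0.3 is true → IN Λ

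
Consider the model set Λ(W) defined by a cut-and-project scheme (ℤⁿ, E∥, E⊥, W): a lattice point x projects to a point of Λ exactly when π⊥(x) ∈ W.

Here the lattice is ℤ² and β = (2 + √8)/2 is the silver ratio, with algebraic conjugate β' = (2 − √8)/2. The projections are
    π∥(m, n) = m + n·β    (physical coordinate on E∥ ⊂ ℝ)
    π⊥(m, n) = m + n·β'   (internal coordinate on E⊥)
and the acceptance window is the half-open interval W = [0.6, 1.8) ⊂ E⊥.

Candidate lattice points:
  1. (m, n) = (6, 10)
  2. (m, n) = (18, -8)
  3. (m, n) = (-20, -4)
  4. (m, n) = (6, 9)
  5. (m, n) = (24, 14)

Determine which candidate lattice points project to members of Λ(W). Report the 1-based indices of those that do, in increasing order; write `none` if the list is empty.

Numerically β ≈ 2.4142 and β' = −1/β ≈ -0.4142.
[1] lift (6,10): star map gives 1.8579; window check 0.6 ≤ 1.8579 < 1.8 is false → out
[2] lift (18,-8): star map gives 21.3137; window check 0.6 ≤ 21.3137 < 1.8 is false → out
[3] lift (-20,-4): star map gives -18.3431; window check 0.6 ≤ -18.3431 < 1.8 is false → out
[4] lift (6,9): star map gives 2.2721; window check 0.6 ≤ 2.2721 < 1.8 is false → out
[5] lift (24,14): star map gives 18.2010; window check 0.6 ≤ 18.2010 < 1.8 is false → out

none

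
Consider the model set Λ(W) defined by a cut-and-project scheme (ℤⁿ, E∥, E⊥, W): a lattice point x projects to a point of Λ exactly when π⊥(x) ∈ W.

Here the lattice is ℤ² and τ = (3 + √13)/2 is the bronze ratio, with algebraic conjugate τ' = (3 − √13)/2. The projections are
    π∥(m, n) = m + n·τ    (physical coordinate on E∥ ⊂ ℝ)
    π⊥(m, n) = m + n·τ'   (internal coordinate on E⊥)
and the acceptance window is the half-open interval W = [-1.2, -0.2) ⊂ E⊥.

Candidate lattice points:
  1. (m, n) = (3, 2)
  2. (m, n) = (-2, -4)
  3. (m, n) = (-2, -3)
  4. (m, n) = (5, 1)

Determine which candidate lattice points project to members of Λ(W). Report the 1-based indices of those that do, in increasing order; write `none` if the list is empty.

2, 3

τ' = (3−√13)/2 ≈ -0.302776.
[1] lift (3,2): star map gives 2.394449; window check -1.2 ≤ 2.394449 < -0.2 is false → out
[2] lift (-2,-4): star map gives -0.788897; window check -1.2 ≤ -0.788897 < -0.2 is true → IN Λ
[3] lift (-2,-3): star map gives -1.091673; window check -1.2 ≤ -1.091673 < -0.2 is true → IN Λ
[4] lift (5,1): star map gives 4.697224; window check -1.2 ≤ 4.697224 < -0.2 is false → out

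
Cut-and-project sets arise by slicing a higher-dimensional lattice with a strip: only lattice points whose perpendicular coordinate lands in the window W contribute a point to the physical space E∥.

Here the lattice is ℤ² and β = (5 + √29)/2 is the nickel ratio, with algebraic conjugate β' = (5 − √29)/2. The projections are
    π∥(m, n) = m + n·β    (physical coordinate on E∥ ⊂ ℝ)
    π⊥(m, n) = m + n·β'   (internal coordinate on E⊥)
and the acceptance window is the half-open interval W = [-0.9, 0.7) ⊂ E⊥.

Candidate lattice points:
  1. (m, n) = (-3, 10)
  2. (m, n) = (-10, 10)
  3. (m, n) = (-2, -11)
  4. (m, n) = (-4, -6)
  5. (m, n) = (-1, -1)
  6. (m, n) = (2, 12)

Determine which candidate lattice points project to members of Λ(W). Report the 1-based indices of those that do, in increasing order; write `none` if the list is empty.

β' = (5−√29)/2 ≈ -0.19258.
candidate 1: (m,n)=(-3,10) → π∥ = -3+10·β ≈ 48.92582, π⊥ = -3+10·β' ≈ -4.92582 ∉ [-0.9, 0.7) ⇒ out
candidate 2: (m,n)=(-10,10) → π∥ = -10+10·β ≈ 41.92582, π⊥ = -10+10·β' ≈ -11.92582 ∉ [-0.9, 0.7) ⇒ out
candidate 3: (m,n)=(-2,-11) → π∥ = -2-11·β ≈ -59.11841, π⊥ = -2-11·β' ≈ 0.11841 ∈ [-0.9, 0.7) ⇒ IN Λ
candidate 4: (m,n)=(-4,-6) → π∥ = -4-6·β ≈ -35.15549, π⊥ = -4-6·β' ≈ -2.84451 ∉ [-0.9, 0.7) ⇒ out
candidate 5: (m,n)=(-1,-1) → π∥ = -1-1·β ≈ -6.19258, π⊥ = -1-1·β' ≈ -0.80742 ∈ [-0.9, 0.7) ⇒ IN Λ
candidate 6: (m,n)=(2,12) → π∥ = 2+12·β ≈ 64.31099, π⊥ = 2+12·β' ≈ -0.31099 ∈ [-0.9, 0.7) ⇒ IN Λ

3, 5, 6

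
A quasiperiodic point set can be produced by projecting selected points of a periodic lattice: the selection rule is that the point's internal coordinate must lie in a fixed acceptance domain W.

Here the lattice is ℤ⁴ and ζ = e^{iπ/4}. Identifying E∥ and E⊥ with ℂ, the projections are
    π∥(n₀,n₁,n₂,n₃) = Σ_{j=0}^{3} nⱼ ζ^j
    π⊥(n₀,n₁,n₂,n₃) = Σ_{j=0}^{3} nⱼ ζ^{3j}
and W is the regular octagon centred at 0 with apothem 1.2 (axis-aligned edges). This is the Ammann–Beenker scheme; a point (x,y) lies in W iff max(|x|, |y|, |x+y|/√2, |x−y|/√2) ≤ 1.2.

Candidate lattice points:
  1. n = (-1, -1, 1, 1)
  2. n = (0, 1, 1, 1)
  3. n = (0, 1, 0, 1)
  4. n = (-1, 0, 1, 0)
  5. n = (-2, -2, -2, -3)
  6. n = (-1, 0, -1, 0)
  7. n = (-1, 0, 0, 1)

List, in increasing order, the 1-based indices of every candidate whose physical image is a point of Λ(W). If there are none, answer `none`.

1, 2, 7

π⊥(n) = n₀ + n₁ζ³ + n₂ζ⁶ + n₃ζ⁹ where ζ = e^{iπ/4}.
#1 (-1, -1, 1, 1): internal (0.4142, -1.0000); octagon support 1.0000 vs apothem 1.2 → ∈ W
#2 (0, 1, 1, 1): internal (0.0000, 0.4142); octagon support 0.4142 vs apothem 1.2 → ∈ W
#3 (0, 1, 0, 1): internal (0.0000, 1.4142); octagon support 1.4142 vs apothem 1.2 → ∉ W
#4 (-1, 0, 1, 0): internal (-1.0000, -1.0000); octagon support 1.4142 vs apothem 1.2 → ∉ W
#5 (-2, -2, -2, -3): internal (-2.7071, -1.5355); octagon support 3.0000 vs apothem 1.2 → ∉ W
#6 (-1, 0, -1, 0): internal (-1.0000, 1.0000); octagon support 1.4142 vs apothem 1.2 → ∉ W
#7 (-1, 0, 0, 1): internal (-0.2929, 0.7071); octagon support 0.7071 vs apothem 1.2 → ∈ W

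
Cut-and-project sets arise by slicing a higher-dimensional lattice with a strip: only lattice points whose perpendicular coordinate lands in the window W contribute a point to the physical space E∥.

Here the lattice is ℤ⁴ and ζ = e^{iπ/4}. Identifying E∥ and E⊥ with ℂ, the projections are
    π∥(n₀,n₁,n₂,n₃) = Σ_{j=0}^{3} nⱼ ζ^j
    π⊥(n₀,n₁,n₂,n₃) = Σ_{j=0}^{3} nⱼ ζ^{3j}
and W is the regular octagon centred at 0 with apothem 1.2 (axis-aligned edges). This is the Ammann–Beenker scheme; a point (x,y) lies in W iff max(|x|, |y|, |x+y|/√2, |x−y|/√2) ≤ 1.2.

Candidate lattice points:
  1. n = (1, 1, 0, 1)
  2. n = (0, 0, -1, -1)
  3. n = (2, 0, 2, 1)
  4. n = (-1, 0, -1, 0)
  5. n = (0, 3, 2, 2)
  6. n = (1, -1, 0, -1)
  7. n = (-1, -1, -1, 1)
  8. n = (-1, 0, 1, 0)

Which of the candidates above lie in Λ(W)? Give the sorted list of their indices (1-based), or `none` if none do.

2, 7

With ζ = e^{iπ/4} the internal vectors are ζ^0,ζ^3,ζ^6,ζ^9.
#1 (1, 1, 0, 1): internal (1.0000, 1.4142); octagon support 1.7071 vs apothem 1.2 → ∉ W
#2 (0, 0, -1, -1): internal (-0.7071, 0.2929); octagon support 0.7071 vs apothem 1.2 → ∈ W
#3 (2, 0, 2, 1): internal (2.7071, -1.2929); octagon support 2.8284 vs apothem 1.2 → ∉ W
#4 (-1, 0, -1, 0): internal (-1.0000, 1.0000); octagon support 1.4142 vs apothem 1.2 → ∉ W
#5 (0, 3, 2, 2): internal (-0.7071, 1.5355); octagon support 1.5858 vs apothem 1.2 → ∉ W
#6 (1, -1, 0, -1): internal (1.0000, -1.4142); octagon support 1.7071 vs apothem 1.2 → ∉ W
#7 (-1, -1, -1, 1): internal (0.4142, 1.0000); octagon support 1.0000 vs apothem 1.2 → ∈ W
#8 (-1, 0, 1, 0): internal (-1.0000, -1.0000); octagon support 1.4142 vs apothem 1.2 → ∉ W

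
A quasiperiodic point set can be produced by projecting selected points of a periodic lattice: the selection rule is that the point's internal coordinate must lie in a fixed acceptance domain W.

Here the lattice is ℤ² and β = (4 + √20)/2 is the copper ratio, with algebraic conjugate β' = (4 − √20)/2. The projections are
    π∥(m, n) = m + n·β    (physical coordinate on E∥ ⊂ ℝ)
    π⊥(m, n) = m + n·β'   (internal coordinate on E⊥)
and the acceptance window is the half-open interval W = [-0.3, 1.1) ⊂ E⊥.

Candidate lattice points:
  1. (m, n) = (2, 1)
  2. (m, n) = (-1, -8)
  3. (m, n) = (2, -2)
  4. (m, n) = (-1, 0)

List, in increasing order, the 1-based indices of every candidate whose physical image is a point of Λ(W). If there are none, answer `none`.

β' = (4−√20)/2 ≈ -0.2361.
#1 (2,1): internal coord 2 + (1)·β' = +1.7639; +1.7639 ∉ [-0.3, 1.1) → out
#2 (-1,-8): internal coord -1 + (-8)·β' = +0.8885; +0.8885 ∈ [-0.3, 1.1) → IN Λ
#3 (2,-2): internal coord 2 + (-2)·β' = +2.4721; +2.4721 ∉ [-0.3, 1.1) → out
#4 (-1,0): internal coord -1 + (0)·β' = -1.0000; -1.0000 ∉ [-0.3, 1.1) → out

2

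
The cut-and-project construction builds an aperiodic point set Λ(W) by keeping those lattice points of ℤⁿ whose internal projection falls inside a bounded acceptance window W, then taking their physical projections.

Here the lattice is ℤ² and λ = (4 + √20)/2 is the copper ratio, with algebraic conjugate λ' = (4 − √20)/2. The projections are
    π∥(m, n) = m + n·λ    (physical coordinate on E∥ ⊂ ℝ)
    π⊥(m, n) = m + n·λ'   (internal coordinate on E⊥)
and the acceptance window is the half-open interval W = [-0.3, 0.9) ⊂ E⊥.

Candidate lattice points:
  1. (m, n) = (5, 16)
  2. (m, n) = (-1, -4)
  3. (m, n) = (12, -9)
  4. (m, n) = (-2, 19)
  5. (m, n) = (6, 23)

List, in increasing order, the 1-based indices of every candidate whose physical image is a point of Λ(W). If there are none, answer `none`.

2, 5

Numerically λ ≈ 4.23607 and λ' = −1/λ ≈ -0.23607.
[1] lift (5,16): star map gives 1.22291; window check -0.3 ≤ 1.22291 < 0.9 is false → out
[2] lift (-1,-4): star map gives -0.05573; window check -0.3 ≤ -0.05573 < 0.9 is true → IN Λ
[3] lift (12,-9): star map gives 14.12461; window check -0.3 ≤ 14.12461 < 0.9 is false → out
[4] lift (-2,19): star map gives -6.48529; window check -0.3 ≤ -6.48529 < 0.9 is false → out
[5] lift (6,23): star map gives 0.57044; window check -0.3 ≤ 0.57044 < 0.9 is true → IN Λ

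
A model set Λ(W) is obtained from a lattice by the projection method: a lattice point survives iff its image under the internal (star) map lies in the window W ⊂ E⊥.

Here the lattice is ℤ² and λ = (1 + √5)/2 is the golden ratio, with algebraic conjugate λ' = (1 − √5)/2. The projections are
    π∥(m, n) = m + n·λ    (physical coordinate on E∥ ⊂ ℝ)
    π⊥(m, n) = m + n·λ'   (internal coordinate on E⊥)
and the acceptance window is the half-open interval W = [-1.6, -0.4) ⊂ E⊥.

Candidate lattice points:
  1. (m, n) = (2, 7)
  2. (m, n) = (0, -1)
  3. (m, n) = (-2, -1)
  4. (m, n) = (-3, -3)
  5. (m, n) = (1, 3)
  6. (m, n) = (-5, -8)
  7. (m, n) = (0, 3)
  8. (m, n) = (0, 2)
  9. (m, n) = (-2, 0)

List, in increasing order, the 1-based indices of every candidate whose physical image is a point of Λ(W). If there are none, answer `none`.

Numerically λ ≈ 1.61803 and λ' = −1/λ ≈ -0.61803.
[1] lift (2,7): star map gives -2.32624; window check -1.6 ≤ -2.32624 < -0.4 is false → out
[2] lift (0,-1): star map gives 0.61803; window check -1.6 ≤ 0.61803 < -0.4 is false → out
[3] lift (-2,-1): star map gives -1.38197; window check -1.6 ≤ -1.38197 < -0.4 is true → IN Λ
[4] lift (-3,-3): star map gives -1.14590; window check -1.6 ≤ -1.14590 < -0.4 is true → IN Λ
[5] lift (1,3): star map gives -0.85410; window check -1.6 ≤ -0.85410 < -0.4 is true → IN Λ
[6] lift (-5,-8): star map gives -0.05573; window check -1.6 ≤ -0.05573 < -0.4 is false → out
[7] lift (0,3): star map gives -1.85410; window check -1.6 ≤ -1.85410 < -0.4 is false → out
[8] lift (0,2): star map gives -1.23607; window check -1.6 ≤ -1.23607 < -0.4 is true → IN Λ
[9] lift (-2,0): star map gives -2.00000; window check -1.6 ≤ -2.00000 < -0.4 is false → out

3, 4, 5, 8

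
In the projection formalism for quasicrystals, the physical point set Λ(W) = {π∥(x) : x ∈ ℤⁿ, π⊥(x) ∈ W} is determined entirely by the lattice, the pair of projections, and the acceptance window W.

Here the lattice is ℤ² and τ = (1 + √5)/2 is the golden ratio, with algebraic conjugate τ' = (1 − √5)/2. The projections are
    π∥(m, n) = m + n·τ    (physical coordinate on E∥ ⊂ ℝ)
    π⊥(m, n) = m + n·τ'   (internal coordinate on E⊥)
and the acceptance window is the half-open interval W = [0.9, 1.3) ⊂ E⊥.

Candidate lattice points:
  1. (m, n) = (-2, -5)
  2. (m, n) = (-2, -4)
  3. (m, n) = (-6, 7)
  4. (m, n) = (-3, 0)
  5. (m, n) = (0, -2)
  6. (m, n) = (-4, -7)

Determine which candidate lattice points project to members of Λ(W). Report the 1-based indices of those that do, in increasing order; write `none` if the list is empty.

τ' = (1−√5)/2 ≈ -0.618034.
candidate 1: (m,n)=(-2,-5) → π∥ = -2-5·τ ≈ -10.090170, π⊥ = -2-5·τ' ≈ 1.090170 ∈ [0.9, 1.3) ⇒ IN Λ
candidate 2: (m,n)=(-2,-4) → π∥ = -2-4·τ ≈ -8.472136, π⊥ = -2-4·τ' ≈ 0.472136 ∉ [0.9, 1.3) ⇒ out
candidate 3: (m,n)=(-6,7) → π∥ = -6+7·τ ≈ 5.326238, π⊥ = -6+7·τ' ≈ -10.326238 ∉ [0.9, 1.3) ⇒ out
candidate 4: (m,n)=(-3,0) → π∥ = -3+0·τ ≈ -3.000000, π⊥ = -3+0·τ' ≈ -3.000000 ∉ [0.9, 1.3) ⇒ out
candidate 5: (m,n)=(0,-2) → π∥ = 0-2·τ ≈ -3.236068, π⊥ = 0-2·τ' ≈ 1.236068 ∈ [0.9, 1.3) ⇒ IN Λ
candidate 6: (m,n)=(-4,-7) → π∥ = -4-7·τ ≈ -15.326238, π⊥ = -4-7·τ' ≈ 0.326238 ∉ [0.9, 1.3) ⇒ out

1, 5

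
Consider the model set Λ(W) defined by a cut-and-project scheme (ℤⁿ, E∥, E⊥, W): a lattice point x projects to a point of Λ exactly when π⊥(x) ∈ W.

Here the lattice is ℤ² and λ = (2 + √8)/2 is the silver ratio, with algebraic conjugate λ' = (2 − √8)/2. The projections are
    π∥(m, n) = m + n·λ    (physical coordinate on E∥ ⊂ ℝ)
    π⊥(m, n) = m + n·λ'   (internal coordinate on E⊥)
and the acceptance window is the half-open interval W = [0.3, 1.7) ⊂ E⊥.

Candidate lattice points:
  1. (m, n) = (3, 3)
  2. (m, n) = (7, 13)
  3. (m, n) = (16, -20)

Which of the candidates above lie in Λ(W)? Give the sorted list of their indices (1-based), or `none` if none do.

2

λ' = (2−√8)/2 ≈ -0.414214.
#1 (3,3): internal coord 3 + (3)·λ' = +1.757359; +1.757359 ∉ [0.3, 1.7) → out
#2 (7,13): internal coord 7 + (13)·λ' = +1.615224; +1.615224 ∈ [0.3, 1.7) → IN Λ
#3 (16,-20): internal coord 16 + (-20)·λ' = +24.284271; +24.284271 ∉ [0.3, 1.7) → out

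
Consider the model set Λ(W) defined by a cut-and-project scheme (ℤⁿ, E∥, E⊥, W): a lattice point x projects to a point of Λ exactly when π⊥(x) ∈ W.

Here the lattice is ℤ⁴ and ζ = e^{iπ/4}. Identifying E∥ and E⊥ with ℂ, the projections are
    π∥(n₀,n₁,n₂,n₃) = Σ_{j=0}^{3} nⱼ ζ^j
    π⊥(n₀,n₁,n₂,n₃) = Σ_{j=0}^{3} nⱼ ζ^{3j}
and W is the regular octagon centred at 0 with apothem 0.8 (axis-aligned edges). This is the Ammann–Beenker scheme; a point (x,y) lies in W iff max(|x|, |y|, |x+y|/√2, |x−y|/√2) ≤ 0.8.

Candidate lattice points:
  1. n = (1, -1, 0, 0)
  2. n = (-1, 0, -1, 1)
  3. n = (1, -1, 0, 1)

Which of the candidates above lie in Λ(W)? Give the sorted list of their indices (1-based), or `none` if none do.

Internal map: ζ^{3j} for j=0..3 gives (1,0), (−√2/2,√2/2), (0,−1), (√2/2,√2/2).
#1 (1, -1, 0, 0): internal (1.7071, -0.7071); octagon support 1.7071 vs apothem 0.8 → ∉ W
#2 (-1, 0, -1, 1): internal (-0.2929, 1.7071); octagon support 1.7071 vs apothem 0.8 → ∉ W
#3 (1, -1, 0, 1): internal (2.4142, 0.0000); octagon support 2.4142 vs apothem 0.8 → ∉ W

none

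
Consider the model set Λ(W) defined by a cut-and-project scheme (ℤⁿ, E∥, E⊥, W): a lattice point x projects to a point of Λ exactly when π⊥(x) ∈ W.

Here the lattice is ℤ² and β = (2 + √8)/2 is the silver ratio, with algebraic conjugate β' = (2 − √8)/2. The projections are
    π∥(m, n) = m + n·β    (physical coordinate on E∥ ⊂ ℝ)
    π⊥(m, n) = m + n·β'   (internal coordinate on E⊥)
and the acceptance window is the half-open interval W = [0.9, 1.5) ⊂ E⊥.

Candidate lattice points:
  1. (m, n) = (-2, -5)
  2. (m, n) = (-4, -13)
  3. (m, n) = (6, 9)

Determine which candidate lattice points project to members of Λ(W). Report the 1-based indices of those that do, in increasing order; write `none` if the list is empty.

β' = (2−√8)/2 ≈ -0.414214.
#1 (-2,-5): internal coord -2 + (-5)·β' = +0.071068; +0.071068 ∉ [0.9, 1.5) → out
#2 (-4,-13): internal coord -4 + (-13)·β' = +1.384776; +1.384776 ∈ [0.9, 1.5) → IN Λ
#3 (6,9): internal coord 6 + (9)·β' = +2.272078; +2.272078 ∉ [0.9, 1.5) → out

2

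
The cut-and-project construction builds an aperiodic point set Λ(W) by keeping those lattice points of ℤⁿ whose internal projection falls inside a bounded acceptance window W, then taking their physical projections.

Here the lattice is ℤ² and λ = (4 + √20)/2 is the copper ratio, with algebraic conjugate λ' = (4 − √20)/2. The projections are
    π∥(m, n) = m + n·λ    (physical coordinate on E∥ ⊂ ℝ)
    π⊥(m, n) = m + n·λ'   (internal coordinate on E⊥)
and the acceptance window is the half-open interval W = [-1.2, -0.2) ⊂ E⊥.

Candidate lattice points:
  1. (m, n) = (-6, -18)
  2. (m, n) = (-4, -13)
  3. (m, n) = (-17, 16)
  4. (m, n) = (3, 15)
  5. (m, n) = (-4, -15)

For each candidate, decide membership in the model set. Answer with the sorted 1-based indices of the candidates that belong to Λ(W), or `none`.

Numerically λ ≈ 4.2361 and λ' = −1/λ ≈ -0.2361.
#1 (-6,-18): internal coord -6 + (-18)·λ' = -1.7508; -1.7508 ∉ [-1.2, -0.2) → out
#2 (-4,-13): internal coord -4 + (-13)·λ' = -0.9311; -0.9311 ∈ [-1.2, -0.2) → IN Λ
#3 (-17,16): internal coord -17 + (16)·λ' = -20.7771; -20.7771 ∉ [-1.2, -0.2) → out
#4 (3,15): internal coord 3 + (15)·λ' = -0.5410; -0.5410 ∈ [-1.2, -0.2) → IN Λ
#5 (-4,-15): internal coord -4 + (-15)·λ' = -0.4590; -0.4590 ∈ [-1.2, -0.2) → IN Λ

2, 4, 5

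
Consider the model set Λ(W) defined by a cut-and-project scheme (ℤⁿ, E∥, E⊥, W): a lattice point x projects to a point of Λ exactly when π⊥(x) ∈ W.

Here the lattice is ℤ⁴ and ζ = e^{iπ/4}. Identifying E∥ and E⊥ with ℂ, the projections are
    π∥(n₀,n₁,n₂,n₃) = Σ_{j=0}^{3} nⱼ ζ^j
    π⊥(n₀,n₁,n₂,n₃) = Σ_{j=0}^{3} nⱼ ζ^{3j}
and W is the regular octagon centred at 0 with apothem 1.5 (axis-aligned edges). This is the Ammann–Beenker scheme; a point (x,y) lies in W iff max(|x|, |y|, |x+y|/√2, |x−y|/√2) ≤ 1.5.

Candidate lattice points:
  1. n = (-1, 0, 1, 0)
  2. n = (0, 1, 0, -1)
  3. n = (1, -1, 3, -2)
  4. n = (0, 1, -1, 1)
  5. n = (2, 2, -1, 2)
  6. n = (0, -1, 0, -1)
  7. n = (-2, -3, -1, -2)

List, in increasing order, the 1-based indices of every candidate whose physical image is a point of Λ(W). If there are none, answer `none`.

1, 2, 6

Internal map: ζ^{3j} for j=0..3 gives (1,0), (−√2/2,√2/2), (0,−1), (√2/2,√2/2).
candidate 1: n = (-1, 0, 1, 0) → π⊥ ≈ (-1.00000, -1.00000); max(|x|,|y|,|x±y|/√2) = 1.41421 ≤ 1.5 ⇒ ∈ W
candidate 2: n = (0, 1, 0, -1) → π⊥ ≈ (-1.41421, +0.00000); max(|x|,|y|,|x±y|/√2) = 1.41421 ≤ 1.5 ⇒ ∈ W
candidate 3: n = (1, -1, 3, -2) → π⊥ ≈ (+0.29289, -5.12132); max(|x|,|y|,|x±y|/√2) = 5.12132 > 1.5 ⇒ ∉ W
candidate 4: n = (0, 1, -1, 1) → π⊥ ≈ (+0.00000, +2.41421); max(|x|,|y|,|x±y|/√2) = 2.41421 > 1.5 ⇒ ∉ W
candidate 5: n = (2, 2, -1, 2) → π⊥ ≈ (+2.00000, +3.82843); max(|x|,|y|,|x±y|/√2) = 4.12132 > 1.5 ⇒ ∉ W
candidate 6: n = (0, -1, 0, -1) → π⊥ ≈ (+0.00000, -1.41421); max(|x|,|y|,|x±y|/√2) = 1.41421 ≤ 1.5 ⇒ ∈ W
candidate 7: n = (-2, -3, -1, -2) → π⊥ ≈ (-1.29289, -2.53553); max(|x|,|y|,|x±y|/√2) = 2.70711 > 1.5 ⇒ ∉ W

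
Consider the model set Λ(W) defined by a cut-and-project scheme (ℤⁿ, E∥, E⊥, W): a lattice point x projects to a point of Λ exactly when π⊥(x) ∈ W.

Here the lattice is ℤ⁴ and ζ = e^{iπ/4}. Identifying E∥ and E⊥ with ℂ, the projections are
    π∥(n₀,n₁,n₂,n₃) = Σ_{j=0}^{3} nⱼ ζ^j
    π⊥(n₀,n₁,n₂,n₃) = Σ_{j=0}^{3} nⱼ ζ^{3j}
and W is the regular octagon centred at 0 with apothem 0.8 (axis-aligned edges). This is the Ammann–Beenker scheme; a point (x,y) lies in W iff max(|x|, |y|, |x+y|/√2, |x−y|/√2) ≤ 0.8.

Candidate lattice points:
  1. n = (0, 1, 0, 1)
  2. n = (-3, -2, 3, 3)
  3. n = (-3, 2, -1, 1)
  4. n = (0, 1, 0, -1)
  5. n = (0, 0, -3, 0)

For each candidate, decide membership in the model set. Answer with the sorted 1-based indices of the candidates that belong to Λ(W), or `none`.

none

Internal map: ζ^{3j} for j=0..3 gives (1,0), (−√2/2,√2/2), (0,−1), (√2/2,√2/2).
#1 (0, 1, 0, 1): internal (0.000000, 1.414214); octagon support 1.414214 vs apothem 0.8 → ∉ W
#2 (-3, -2, 3, 3): internal (0.535534, -2.292893); octagon support 2.292893 vs apothem 0.8 → ∉ W
#3 (-3, 2, -1, 1): internal (-3.707107, 3.121320); octagon support 4.828427 vs apothem 0.8 → ∉ W
#4 (0, 1, 0, -1): internal (-1.414214, 0.000000); octagon support 1.414214 vs apothem 0.8 → ∉ W
#5 (0, 0, -3, 0): internal (0.000000, 3.000000); octagon support 3.000000 vs apothem 0.8 → ∉ W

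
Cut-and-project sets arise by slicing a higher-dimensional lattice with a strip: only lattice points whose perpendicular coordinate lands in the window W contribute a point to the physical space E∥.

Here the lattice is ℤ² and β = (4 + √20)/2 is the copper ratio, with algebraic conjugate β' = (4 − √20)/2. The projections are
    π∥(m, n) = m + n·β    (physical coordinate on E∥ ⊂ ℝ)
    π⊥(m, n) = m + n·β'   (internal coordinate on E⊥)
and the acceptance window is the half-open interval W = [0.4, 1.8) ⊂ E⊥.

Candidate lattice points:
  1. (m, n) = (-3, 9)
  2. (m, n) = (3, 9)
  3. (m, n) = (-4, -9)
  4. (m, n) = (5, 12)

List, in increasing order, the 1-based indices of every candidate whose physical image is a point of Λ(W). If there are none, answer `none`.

2

β' = (4−√20)/2 ≈ -0.23607.
candidate 1: (m,n)=(-3,9) → π∥ = -3+9·β ≈ 35.12461, π⊥ = -3+9·β' ≈ -5.12461 ∉ [0.4, 1.8) ⇒ out
candidate 2: (m,n)=(3,9) → π∥ = 3+9·β ≈ 41.12461, π⊥ = 3+9·β' ≈ 0.87539 ∈ [0.4, 1.8) ⇒ IN Λ
candidate 3: (m,n)=(-4,-9) → π∥ = -4-9·β ≈ -42.12461, π⊥ = -4-9·β' ≈ -1.87539 ∉ [0.4, 1.8) ⇒ out
candidate 4: (m,n)=(5,12) → π∥ = 5+12·β ≈ 55.83282, π⊥ = 5+12·β' ≈ 2.16718 ∉ [0.4, 1.8) ⇒ out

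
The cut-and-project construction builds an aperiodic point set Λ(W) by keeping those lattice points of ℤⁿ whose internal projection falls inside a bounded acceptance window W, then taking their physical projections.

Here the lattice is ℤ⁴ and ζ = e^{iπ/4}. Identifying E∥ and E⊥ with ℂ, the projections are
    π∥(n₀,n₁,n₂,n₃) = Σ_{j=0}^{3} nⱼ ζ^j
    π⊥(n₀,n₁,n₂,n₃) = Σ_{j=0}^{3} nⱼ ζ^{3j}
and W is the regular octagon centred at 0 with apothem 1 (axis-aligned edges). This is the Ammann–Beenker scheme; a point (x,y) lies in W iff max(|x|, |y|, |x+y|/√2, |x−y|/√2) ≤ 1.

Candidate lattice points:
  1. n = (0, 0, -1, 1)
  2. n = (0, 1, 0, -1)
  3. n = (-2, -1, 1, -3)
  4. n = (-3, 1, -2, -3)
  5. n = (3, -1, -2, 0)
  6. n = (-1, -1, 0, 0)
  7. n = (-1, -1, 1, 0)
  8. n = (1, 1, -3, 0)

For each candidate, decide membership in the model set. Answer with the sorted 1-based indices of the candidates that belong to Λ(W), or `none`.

Internal map: ζ^{3j} for j=0..3 gives (1,0), (−√2/2,√2/2), (0,−1), (√2/2,√2/2).
candidate 1: n = (0, 0, -1, 1) → π⊥ ≈ (+0.70711, +1.70711); max(|x|,|y|,|x±y|/√2) = 1.70711 > 1 ⇒ ∉ W
candidate 2: n = (0, 1, 0, -1) → π⊥ ≈ (-1.41421, +0.00000); max(|x|,|y|,|x±y|/√2) = 1.41421 > 1 ⇒ ∉ W
candidate 3: n = (-2, -1, 1, -3) → π⊥ ≈ (-3.41421, -3.82843); max(|x|,|y|,|x±y|/√2) = 5.12132 > 1 ⇒ ∉ W
candidate 4: n = (-3, 1, -2, -3) → π⊥ ≈ (-5.82843, +0.58579); max(|x|,|y|,|x±y|/√2) = 5.82843 > 1 ⇒ ∉ W
candidate 5: n = (3, -1, -2, 0) → π⊥ ≈ (+3.70711, +1.29289); max(|x|,|y|,|x±y|/√2) = 3.70711 > 1 ⇒ ∉ W
candidate 6: n = (-1, -1, 0, 0) → π⊥ ≈ (-0.29289, -0.70711); max(|x|,|y|,|x±y|/√2) = 0.70711 ≤ 1 ⇒ ∈ W
candidate 7: n = (-1, -1, 1, 0) → π⊥ ≈ (-0.29289, -1.70711); max(|x|,|y|,|x±y|/√2) = 1.70711 > 1 ⇒ ∉ W
candidate 8: n = (1, 1, -3, 0) → π⊥ ≈ (+0.29289, +3.70711); max(|x|,|y|,|x±y|/√2) = 3.70711 > 1 ⇒ ∉ W

6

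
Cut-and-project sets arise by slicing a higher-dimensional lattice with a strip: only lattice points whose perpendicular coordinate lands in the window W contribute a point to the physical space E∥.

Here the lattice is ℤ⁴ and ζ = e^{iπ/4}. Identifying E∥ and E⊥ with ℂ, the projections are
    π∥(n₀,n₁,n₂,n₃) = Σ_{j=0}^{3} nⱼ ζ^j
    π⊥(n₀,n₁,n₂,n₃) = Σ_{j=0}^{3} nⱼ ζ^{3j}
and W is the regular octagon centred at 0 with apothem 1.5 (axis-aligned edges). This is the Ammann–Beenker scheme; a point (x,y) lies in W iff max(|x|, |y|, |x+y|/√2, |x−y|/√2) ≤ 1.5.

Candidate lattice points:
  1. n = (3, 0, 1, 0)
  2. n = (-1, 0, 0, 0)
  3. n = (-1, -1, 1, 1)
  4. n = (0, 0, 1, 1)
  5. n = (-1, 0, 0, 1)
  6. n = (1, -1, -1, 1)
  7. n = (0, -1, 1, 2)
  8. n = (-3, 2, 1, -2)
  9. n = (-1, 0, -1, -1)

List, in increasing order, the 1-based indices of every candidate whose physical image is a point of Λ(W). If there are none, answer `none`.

2, 3, 4, 5

π⊥(n) = n₀ + n₁ζ³ + n₂ζ⁶ + n₃ζ⁹ where ζ = e^{iπ/4}.
candidate 1: n = (3, 0, 1, 0) → π⊥ ≈ (+3.0000, -1.0000); max(|x|,|y|,|x±y|/√2) = 3.0000 > 1.5 ⇒ ∉ W
candidate 2: n = (-1, 0, 0, 0) → π⊥ ≈ (-1.0000, +0.0000); max(|x|,|y|,|x±y|/√2) = 1.0000 ≤ 1.5 ⇒ ∈ W
candidate 3: n = (-1, -1, 1, 1) → π⊥ ≈ (+0.4142, -1.0000); max(|x|,|y|,|x±y|/√2) = 1.0000 ≤ 1.5 ⇒ ∈ W
candidate 4: n = (0, 0, 1, 1) → π⊥ ≈ (+0.7071, -0.2929); max(|x|,|y|,|x±y|/√2) = 0.7071 ≤ 1.5 ⇒ ∈ W
candidate 5: n = (-1, 0, 0, 1) → π⊥ ≈ (-0.2929, +0.7071); max(|x|,|y|,|x±y|/√2) = 0.7071 ≤ 1.5 ⇒ ∈ W
candidate 6: n = (1, -1, -1, 1) → π⊥ ≈ (+2.4142, +1.0000); max(|x|,|y|,|x±y|/√2) = 2.4142 > 1.5 ⇒ ∉ W
candidate 7: n = (0, -1, 1, 2) → π⊥ ≈ (+2.1213, -0.2929); max(|x|,|y|,|x±y|/√2) = 2.1213 > 1.5 ⇒ ∉ W
candidate 8: n = (-3, 2, 1, -2) → π⊥ ≈ (-5.8284, -1.0000); max(|x|,|y|,|x±y|/√2) = 5.8284 > 1.5 ⇒ ∉ W
candidate 9: n = (-1, 0, -1, -1) → π⊥ ≈ (-1.7071, +0.2929); max(|x|,|y|,|x±y|/√2) = 1.7071 > 1.5 ⇒ ∉ W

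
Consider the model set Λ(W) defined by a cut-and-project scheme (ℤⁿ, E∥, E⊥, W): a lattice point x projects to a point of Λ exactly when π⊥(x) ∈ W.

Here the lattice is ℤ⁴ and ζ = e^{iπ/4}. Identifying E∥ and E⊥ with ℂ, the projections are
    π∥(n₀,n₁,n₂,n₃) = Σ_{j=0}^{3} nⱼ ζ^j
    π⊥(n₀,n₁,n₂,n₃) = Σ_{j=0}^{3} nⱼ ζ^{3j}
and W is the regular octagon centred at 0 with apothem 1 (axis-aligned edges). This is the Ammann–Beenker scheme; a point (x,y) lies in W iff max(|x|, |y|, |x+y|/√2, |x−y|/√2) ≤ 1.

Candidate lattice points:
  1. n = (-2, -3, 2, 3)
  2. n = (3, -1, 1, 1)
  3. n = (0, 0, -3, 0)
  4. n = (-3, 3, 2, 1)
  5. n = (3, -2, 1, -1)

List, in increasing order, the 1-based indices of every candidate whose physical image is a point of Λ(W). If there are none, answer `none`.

none

With ζ = e^{iπ/4} the internal vectors are ζ^0,ζ^3,ζ^6,ζ^9.
#1 (-2, -3, 2, 3): internal (2.24264, -2.00000); octagon support 3.00000 vs apothem 1 → ∉ W
#2 (3, -1, 1, 1): internal (4.41421, -1.00000); octagon support 4.41421 vs apothem 1 → ∉ W
#3 (0, 0, -3, 0): internal (0.00000, 3.00000); octagon support 3.00000 vs apothem 1 → ∉ W
#4 (-3, 3, 2, 1): internal (-4.41421, 0.82843); octagon support 4.41421 vs apothem 1 → ∉ W
#5 (3, -2, 1, -1): internal (3.70711, -3.12132); octagon support 4.82843 vs apothem 1 → ∉ W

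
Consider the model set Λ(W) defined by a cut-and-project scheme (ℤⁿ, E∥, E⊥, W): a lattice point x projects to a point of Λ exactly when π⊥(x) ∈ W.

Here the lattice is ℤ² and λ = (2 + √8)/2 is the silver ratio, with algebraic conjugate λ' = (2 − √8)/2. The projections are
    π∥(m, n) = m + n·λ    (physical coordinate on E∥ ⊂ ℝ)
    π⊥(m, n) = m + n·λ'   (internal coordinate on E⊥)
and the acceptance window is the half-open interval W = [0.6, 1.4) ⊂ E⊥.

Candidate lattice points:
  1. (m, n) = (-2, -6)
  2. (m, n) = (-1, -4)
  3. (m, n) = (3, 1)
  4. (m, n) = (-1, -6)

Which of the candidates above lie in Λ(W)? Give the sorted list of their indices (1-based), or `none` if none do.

λ' = (2−√8)/2 ≈ -0.4142.
candidate 1: (m,n)=(-2,-6) → π∥ = -2-6·λ ≈ -16.4853, π⊥ = -2-6·λ' ≈ 0.4853 ∉ [0.6, 1.4) ⇒ out
candidate 2: (m,n)=(-1,-4) → π∥ = -1-4·λ ≈ -10.6569, π⊥ = -1-4·λ' ≈ 0.6569 ∈ [0.6, 1.4) ⇒ IN Λ
candidate 3: (m,n)=(3,1) → π∥ = 3+1·λ ≈ 5.4142, π⊥ = 3+1·λ' ≈ 2.5858 ∉ [0.6, 1.4) ⇒ out
candidate 4: (m,n)=(-1,-6) → π∥ = -1-6·λ ≈ -15.4853, π⊥ = -1-6·λ' ≈ 1.4853 ∉ [0.6, 1.4) ⇒ out

2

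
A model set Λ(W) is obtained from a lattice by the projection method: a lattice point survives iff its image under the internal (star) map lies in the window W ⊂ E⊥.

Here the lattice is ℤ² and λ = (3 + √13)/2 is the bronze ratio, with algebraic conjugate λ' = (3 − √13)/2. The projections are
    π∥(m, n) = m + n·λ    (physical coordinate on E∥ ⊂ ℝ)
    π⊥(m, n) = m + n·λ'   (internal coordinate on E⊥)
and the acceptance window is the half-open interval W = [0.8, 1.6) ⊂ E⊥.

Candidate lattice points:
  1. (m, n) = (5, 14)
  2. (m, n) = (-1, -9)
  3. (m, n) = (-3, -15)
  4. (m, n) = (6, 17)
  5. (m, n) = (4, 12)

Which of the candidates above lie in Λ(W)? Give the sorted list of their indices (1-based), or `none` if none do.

Numerically λ ≈ 3.302776 and λ' = −1/λ ≈ -0.302776.
candidate 1: (m,n)=(5,14) → π∥ = 5+14·λ ≈ 51.238859, π⊥ = 5+14·λ' ≈ 0.761141 ∉ [0.8, 1.6) ⇒ out
candidate 2: (m,n)=(-1,-9) → π∥ = -1-9·λ ≈ -30.724981, π⊥ = -1-9·λ' ≈ 1.724981 ∉ [0.8, 1.6) ⇒ out
candidate 3: (m,n)=(-3,-15) → π∥ = -3-15·λ ≈ -52.541635, π⊥ = -3-15·λ' ≈ 1.541635 ∈ [0.8, 1.6) ⇒ IN Λ
candidate 4: (m,n)=(6,17) → π∥ = 6+17·λ ≈ 62.147186, π⊥ = 6+17·λ' ≈ 0.852814 ∈ [0.8, 1.6) ⇒ IN Λ
candidate 5: (m,n)=(4,12) → π∥ = 4+12·λ ≈ 43.633308, π⊥ = 4+12·λ' ≈ 0.366692 ∉ [0.8, 1.6) ⇒ out

3, 4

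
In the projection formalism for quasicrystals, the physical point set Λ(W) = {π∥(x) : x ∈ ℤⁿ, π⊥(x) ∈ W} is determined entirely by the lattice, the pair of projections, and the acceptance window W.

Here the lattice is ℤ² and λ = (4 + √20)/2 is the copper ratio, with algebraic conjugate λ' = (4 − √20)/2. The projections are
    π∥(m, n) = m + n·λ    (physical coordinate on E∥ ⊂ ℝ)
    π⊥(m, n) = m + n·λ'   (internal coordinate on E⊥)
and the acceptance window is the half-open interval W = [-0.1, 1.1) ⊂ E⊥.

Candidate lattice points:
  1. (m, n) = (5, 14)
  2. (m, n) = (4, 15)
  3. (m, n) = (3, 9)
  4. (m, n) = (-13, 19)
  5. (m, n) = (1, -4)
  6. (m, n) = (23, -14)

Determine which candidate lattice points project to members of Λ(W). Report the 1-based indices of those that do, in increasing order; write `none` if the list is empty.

2, 3

Compute λ' = (4−√20)/2 = -0.2361, so π⊥(m,n) = m -0.2361·n.
#1 (5,14): internal coord 5 + (14)·λ' = +1.6950; +1.6950 ∉ [-0.1, 1.1) → out
#2 (4,15): internal coord 4 + (15)·λ' = +0.4590; +0.4590 ∈ [-0.1, 1.1) → IN Λ
#3 (3,9): internal coord 3 + (9)·λ' = +0.8754; +0.8754 ∈ [-0.1, 1.1) → IN Λ
#4 (-13,19): internal coord -13 + (19)·λ' = -17.4853; -17.4853 ∉ [-0.1, 1.1) → out
#5 (1,-4): internal coord 1 + (-4)·λ' = +1.9443; +1.9443 ∉ [-0.1, 1.1) → out
#6 (23,-14): internal coord 23 + (-14)·λ' = +26.3050; +26.3050 ∉ [-0.1, 1.1) → out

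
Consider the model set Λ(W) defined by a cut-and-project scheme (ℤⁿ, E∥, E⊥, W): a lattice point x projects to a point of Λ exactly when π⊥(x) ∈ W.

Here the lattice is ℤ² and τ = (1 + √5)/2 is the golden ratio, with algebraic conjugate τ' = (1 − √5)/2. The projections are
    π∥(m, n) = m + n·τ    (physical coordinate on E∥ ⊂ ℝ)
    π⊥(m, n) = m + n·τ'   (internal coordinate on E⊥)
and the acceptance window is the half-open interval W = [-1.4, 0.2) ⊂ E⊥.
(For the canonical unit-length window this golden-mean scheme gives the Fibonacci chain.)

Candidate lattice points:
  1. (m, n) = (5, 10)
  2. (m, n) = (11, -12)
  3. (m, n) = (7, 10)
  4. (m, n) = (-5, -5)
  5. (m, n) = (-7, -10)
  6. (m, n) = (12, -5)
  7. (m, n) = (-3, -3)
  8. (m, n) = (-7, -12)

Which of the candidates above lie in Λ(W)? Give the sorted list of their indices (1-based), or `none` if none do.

1, 5, 7

Compute τ' = (1−√5)/2 = -0.618034, so π⊥(m,n) = m -0.618034·n.
[1] lift (5,10): star map gives -1.180340; window check -1.4 ≤ -1.180340 < 0.2 is true → IN Λ
[2] lift (11,-12): star map gives 18.416408; window check -1.4 ≤ 18.416408 < 0.2 is false → out
[3] lift (7,10): star map gives 0.819660; window check -1.4 ≤ 0.819660 < 0.2 is false → out
[4] lift (-5,-5): star map gives -1.909830; window check -1.4 ≤ -1.909830 < 0.2 is false → out
[5] lift (-7,-10): star map gives -0.819660; window check -1.4 ≤ -0.819660 < 0.2 is true → IN Λ
[6] lift (12,-5): star map gives 15.090170; window check -1.4 ≤ 15.090170 < 0.2 is false → out
[7] lift (-3,-3): star map gives -1.145898; window check -1.4 ≤ -1.145898 < 0.2 is true → IN Λ
[8] lift (-7,-12): star map gives 0.416408; window check -1.4 ≤ 0.416408 < 0.2 is false → out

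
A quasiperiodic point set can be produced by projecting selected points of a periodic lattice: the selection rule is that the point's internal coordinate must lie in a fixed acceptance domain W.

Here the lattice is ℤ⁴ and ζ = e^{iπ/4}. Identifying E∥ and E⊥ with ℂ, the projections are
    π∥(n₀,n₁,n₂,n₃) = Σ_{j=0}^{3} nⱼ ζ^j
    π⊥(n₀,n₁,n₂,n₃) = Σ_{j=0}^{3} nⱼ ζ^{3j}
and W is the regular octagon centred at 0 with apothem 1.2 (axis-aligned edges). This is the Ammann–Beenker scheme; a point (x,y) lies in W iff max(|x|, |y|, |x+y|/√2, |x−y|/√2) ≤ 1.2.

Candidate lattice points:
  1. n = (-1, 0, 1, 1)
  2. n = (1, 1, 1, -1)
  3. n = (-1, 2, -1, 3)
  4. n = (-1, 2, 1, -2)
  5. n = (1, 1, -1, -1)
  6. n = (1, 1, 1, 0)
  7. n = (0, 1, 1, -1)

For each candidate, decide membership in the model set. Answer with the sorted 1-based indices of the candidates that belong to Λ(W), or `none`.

With ζ = e^{iπ/4} the internal vectors are ζ^0,ζ^3,ζ^6,ζ^9.
#1 (-1, 0, 1, 1): internal (-0.292893, -0.292893); octagon support 0.414214 vs apothem 1.2 → ∈ W
#2 (1, 1, 1, -1): internal (-0.414214, -1.000000); octagon support 1.000000 vs apothem 1.2 → ∈ W
#3 (-1, 2, -1, 3): internal (-0.292893, 4.535534); octagon support 4.535534 vs apothem 1.2 → ∉ W
#4 (-1, 2, 1, -2): internal (-3.828427, -1.000000); octagon support 3.828427 vs apothem 1.2 → ∉ W
#5 (1, 1, -1, -1): internal (-0.414214, 1.000000); octagon support 1.000000 vs apothem 1.2 → ∈ W
#6 (1, 1, 1, 0): internal (0.292893, -0.292893); octagon support 0.414214 vs apothem 1.2 → ∈ W
#7 (0, 1, 1, -1): internal (-1.414214, -1.000000); octagon support 1.707107 vs apothem 1.2 → ∉ W

1, 2, 5, 6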